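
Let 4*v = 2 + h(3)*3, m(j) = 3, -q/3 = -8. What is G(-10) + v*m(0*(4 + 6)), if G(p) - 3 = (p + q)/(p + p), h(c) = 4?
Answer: 64/5 ≈ 12.800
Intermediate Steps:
q = 24 (q = -3*(-8) = 24)
G(p) = 3 + (24 + p)/(2*p) (G(p) = 3 + (p + 24)/(p + p) = 3 + (24 + p)/((2*p)) = 3 + (24 + p)*(1/(2*p)) = 3 + (24 + p)/(2*p))
v = 7/2 (v = (2 + 4*3)/4 = (2 + 12)/4 = (1/4)*14 = 7/2 ≈ 3.5000)
G(-10) + v*m(0*(4 + 6)) = (7/2 + 12/(-10)) + (7/2)*3 = (7/2 + 12*(-1/10)) + 21/2 = (7/2 - 6/5) + 21/2 = 23/10 + 21/2 = 64/5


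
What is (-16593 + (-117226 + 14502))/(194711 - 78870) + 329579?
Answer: 3470785602/10531 ≈ 3.2958e+5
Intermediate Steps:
(-16593 + (-117226 + 14502))/(194711 - 78870) + 329579 = (-16593 - 102724)/115841 + 329579 = -119317*1/115841 + 329579 = -10847/10531 + 329579 = 3470785602/10531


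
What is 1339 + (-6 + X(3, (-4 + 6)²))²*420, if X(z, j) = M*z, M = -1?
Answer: 35359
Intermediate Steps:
X(z, j) = -z
1339 + (-6 + X(3, (-4 + 6)²))²*420 = 1339 + (-6 - 1*3)²*420 = 1339 + (-6 - 3)²*420 = 1339 + (-9)²*420 = 1339 + 81*420 = 1339 + 34020 = 35359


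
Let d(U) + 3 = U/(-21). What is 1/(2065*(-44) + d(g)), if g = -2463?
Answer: -7/635220 ≈ -1.1020e-5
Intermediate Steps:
d(U) = -3 - U/21 (d(U) = -3 + U/(-21) = -3 + U*(-1/21) = -3 - U/21)
1/(2065*(-44) + d(g)) = 1/(2065*(-44) + (-3 - 1/21*(-2463))) = 1/(-90860 + (-3 + 821/7)) = 1/(-90860 + 800/7) = 1/(-635220/7) = -7/635220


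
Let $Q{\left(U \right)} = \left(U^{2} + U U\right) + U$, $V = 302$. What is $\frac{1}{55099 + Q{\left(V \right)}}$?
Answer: $\frac{1}{237809} \approx 4.2051 \cdot 10^{-6}$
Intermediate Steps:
$Q{\left(U \right)} = U + 2 U^{2}$ ($Q{\left(U \right)} = \left(U^{2} + U^{2}\right) + U = 2 U^{2} + U = U + 2 U^{2}$)
$\frac{1}{55099 + Q{\left(V \right)}} = \frac{1}{55099 + 302 \left(1 + 2 \cdot 302\right)} = \frac{1}{55099 + 302 \left(1 + 604\right)} = \frac{1}{55099 + 302 \cdot 605} = \frac{1}{55099 + 182710} = \frac{1}{237809}$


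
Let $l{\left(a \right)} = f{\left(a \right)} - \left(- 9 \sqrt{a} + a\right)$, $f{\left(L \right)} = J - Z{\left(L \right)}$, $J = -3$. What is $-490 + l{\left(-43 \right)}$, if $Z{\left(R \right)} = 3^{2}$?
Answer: $-459 + 9 i \sqrt{43} \approx -459.0 + 59.017 i$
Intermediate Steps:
$Z{\left(R \right)} = 9$
$f{\left(L \right)} = -12$ ($f{\left(L \right)} = -3 - 9 = -12$)
$l{\left(a \right)} = -12 - a + 9 \sqrt{a}$ ($l{\left(a \right)} = -12 - \left(- 9 \sqrt{a} + a\right) = -12 - \left(a - 9 \sqrt{a}\right) = -12 + \left(- a + 9 \sqrt{a}\right) = -12 - a + 9 \sqrt{a}$)
$-490 + l{\left(-43 \right)} = -490 - \left(-31 - 9 i \sqrt{43}\right) = -490 + \left(-12 + 43 + 9 i \sqrt{43}\right) = -490 + \left(31 + 9 i \sqrt{43}\right) = -459 + 9 i \sqrt{43}$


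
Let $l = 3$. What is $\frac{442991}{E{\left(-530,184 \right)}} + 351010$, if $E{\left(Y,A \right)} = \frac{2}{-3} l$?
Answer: $\frac{259029}{2} \approx 1.2951 \cdot 10^{5}$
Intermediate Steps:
$E{\left(Y,A \right)} = -2$ ($E{\left(Y,A \right)} = \frac{2}{-3} \cdot 3 = 2 \left(- \frac{1}{3}\right) 3 = \left(- \frac{2}{3}\right) 3 = -2$)
$\frac{442991}{E{\left(-530,184 \right)}} + 351010 = \frac{442991}{-2} + 351010 = 442991 \left(- \frac{1}{2}\right) + 351010 = - \frac{442991}{2} + 351010 = \frac{259029}{2}$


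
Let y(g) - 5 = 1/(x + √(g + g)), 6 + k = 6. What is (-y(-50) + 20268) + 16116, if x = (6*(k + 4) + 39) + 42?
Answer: 80943254/2225 + 2*I/2225 ≈ 36379.0 + 0.00089888*I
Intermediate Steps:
k = 0 (k = -6 + 6 = 0)
x = 105 (x = (6*(0 + 4) + 39) + 42 = (6*4 + 39) + 42 = (24 + 39) + 42 = 63 + 42 = 105)
y(g) = 5 + 1/(105 + √2*√g) (y(g) = 5 + 1/(105 + √(g + g)) = 5 + 1/(105 + √(2*g)) = 5 + 1/(105 + √2*√g))
(-y(-50) + 20268) + 16116 = (-(526 + 5*√2*√(-50))/(105 + √2*√(-50)) + 20268) + 16116 = (-(526 + 5*√2*(5*I*√2))/(105 + √2*(5*I*√2)) + 20268) + 16116 = (-(526 + 50*I)/(105 + 10*I) + 20268) + 16116 = (-(105 - 10*I)/11125*(526 + 50*I) + 20268) + 16116 = (-(105 - 10*I)*(526 + 50*I)/11125 + 20268) + 16116 = (20268 - (105 - 10*I)*(526 + 50*I)/11125) + 16116 = 36384 - (105 - 10*I)*(526 + 50*I)/11125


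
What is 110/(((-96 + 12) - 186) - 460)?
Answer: -11/73 ≈ -0.15068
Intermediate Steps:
110/(((-96 + 12) - 186) - 460) = 110/((-84 - 186) - 460) = 110/(-270 - 460) = 110/(-730) = -1/730*110 = -11/73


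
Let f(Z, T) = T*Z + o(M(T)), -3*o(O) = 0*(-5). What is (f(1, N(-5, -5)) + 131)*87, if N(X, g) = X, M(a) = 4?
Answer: 10962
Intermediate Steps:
o(O) = 0 (o(O) = -0*(-5) = -1/3*0 = 0)
f(Z, T) = T*Z (f(Z, T) = T*Z + 0 = T*Z)
(f(1, N(-5, -5)) + 131)*87 = (-5*1 + 131)*87 = (-5 + 131)*87 = 126*87 = 10962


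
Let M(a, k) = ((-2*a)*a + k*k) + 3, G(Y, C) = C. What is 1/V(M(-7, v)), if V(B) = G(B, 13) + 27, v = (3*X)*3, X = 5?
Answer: 1/40 ≈ 0.025000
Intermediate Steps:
v = 45 (v = (3*5)*3 = 15*3 = 45)
M(a, k) = 3 + k**2 - 2*a**2 (M(a, k) = (-2*a**2 + k**2) + 3 = (k**2 - 2*a**2) + 3 = 3 + k**2 - 2*a**2)
V(B) = 40 (V(B) = 13 + 27 = 40)
1/V(M(-7, v)) = 1/40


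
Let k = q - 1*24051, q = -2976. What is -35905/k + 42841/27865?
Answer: 2158356532/753107355 ≈ 2.8659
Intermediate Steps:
k = -27027 (k = -2976 - 1*24051 = -2976 - 24051 = -27027)
-35905/k + 42841/27865 = -35905/(-27027) + 42841/27865 = -35905*(-1/27027) + 42841*(1/27865) = 35905/27027 + 42841/27865 = 2158356532/753107355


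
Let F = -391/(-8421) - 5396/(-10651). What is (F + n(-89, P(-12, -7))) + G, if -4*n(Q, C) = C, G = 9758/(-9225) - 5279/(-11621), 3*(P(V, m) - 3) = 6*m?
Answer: 844127487838331/312693467127300 ≈ 2.6995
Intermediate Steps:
P(V, m) = 3 + 2*m (P(V, m) = 3 + (6*m)/3 = 3 + 2*m)
G = -1578023/2614725 (G = 9758*(-1/9225) - 5279*(-1/11621) = -238/225 + 5279/11621 = -1578023/2614725 ≈ -0.60351)
n(Q, C) = -C/4
F = 49604257/89692071 (F = -391*(-1/8421) - 5396*(-1/10651) = 391/8421 + 5396/10651 = 49604257/89692071 ≈ 0.55305)
(F + n(-89, P(-12, -7))) + G = (49604257/89692071 - (3 + 2*(-7))/4) - 1578023/2614725 = (49604257/89692071 - (3 - 14)/4) - 1578023/2614725 = (49604257/89692071 - ¼*(-11)) - 1578023/2614725 = (49604257/89692071 + 11/4) - 1578023/2614725 = 1185029809/358768284 - 1578023/2614725 = 844127487838331/312693467127300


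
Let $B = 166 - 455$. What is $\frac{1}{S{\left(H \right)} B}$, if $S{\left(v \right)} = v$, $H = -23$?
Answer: $\frac{1}{6647} \approx 0.00015044$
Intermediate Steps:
$B = -289$
$\frac{1}{S{\left(H \right)} B} = \frac{1}{\left(-23\right) \left(-289\right)} = \frac{1}{6647}$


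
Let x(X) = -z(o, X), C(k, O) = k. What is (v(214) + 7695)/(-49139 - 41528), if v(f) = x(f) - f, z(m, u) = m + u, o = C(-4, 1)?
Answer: -7271/90667 ≈ -0.080195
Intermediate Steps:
o = -4
x(X) = 4 - X (x(X) = -(-4 + X) = 4 - X)
v(f) = 4 - 2*f (v(f) = (4 - f) - f = 4 - 2*f)
(v(214) + 7695)/(-49139 - 41528) = ((4 - 2*214) + 7695)/(-49139 - 41528) = ((4 - 428) + 7695)/(-90667) = (-424 + 7695)*(-1/90667) = 7271*(-1/90667) = -7271/90667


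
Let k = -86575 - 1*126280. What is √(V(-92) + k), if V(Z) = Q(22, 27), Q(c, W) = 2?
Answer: I*√212853 ≈ 461.36*I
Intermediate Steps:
V(Z) = 2
k = -212855 (k = -86575 - 126280 = -212855)
√(V(-92) + k) = √(2 - 212855) = √(-212853) = I*√212853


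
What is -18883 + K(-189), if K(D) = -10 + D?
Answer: -19082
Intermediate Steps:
-18883 + K(-189) = -18883 + (-10 - 189) = -18883 - 199 = -19082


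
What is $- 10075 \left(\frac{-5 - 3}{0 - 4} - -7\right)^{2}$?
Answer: $-816075$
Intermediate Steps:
$- 10075 \left(\frac{-5 - 3}{0 - 4} - -7\right)^{2} = - 10075 \left(- \frac{8}{-4} + 7\right)^{2} = - 10075 \left(\left(-8\right) \left(- \frac{1}{4}\right) + 7\right)^{2} = - 10075 \left(2 + 7\right)^{2} = - 10075 \cdot 9^{2} = \left(-10075\right) 81 = -816075$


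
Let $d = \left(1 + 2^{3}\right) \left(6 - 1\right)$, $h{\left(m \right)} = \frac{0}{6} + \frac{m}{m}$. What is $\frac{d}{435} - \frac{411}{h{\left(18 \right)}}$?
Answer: $- \frac{11916}{29} \approx -410.9$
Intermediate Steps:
$h{\left(m \right)} = 1$ ($h{\left(m \right)} = 0 \cdot \frac{1}{6} + 1 = 0 + 1 = 1$)
$d = 45$ ($d = \left(1 + 8\right) 5 = 9 \cdot 5 = 45$)
$\frac{d}{435} - \frac{411}{h{\left(18 \right)}} = \frac{45}{435} - \frac{411}{1} = 45 \cdot \frac{1}{435} - 411 = \frac{3}{29} - 411 = - \frac{11916}{29}$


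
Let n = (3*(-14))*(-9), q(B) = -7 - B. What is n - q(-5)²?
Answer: 374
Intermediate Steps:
n = 378 (n = -42*(-9) = 378)
n - q(-5)² = 378 - (-7 - 1*(-5))² = 378 - (-7 + 5)² = 378 - 1*(-2)² = 378 - 1*4 = 378 - 4 = 374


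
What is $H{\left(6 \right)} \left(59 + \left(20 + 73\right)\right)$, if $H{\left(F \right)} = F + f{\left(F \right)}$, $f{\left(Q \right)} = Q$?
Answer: $1824$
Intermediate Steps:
$H{\left(F \right)} = 2 F$ ($H{\left(F \right)} = F + F = 2 F$)
$H{\left(6 \right)} \left(59 + \left(20 + 73\right)\right) = 2 \cdot 6 \left(59 + \left(20 + 73\right)\right) = 12 \left(59 + 93\right) = 12 \cdot 152 = 1824$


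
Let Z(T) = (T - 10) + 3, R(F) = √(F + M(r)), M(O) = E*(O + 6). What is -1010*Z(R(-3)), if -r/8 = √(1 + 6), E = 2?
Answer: 7070 - 1010*√(9 - 16*√7) ≈ 7070.0 - 5831.1*I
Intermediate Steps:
r = -8*√7 (r = -8*√(1 + 6) = -8*√7 ≈ -21.166)
M(O) = 12 + 2*O (M(O) = 2*(O + 6) = 2*(6 + O) = 12 + 2*O)
R(F) = √(12 + F - 16*√7) (R(F) = √(F + (12 + 2*(-8*√7))) = √(F + (12 - 16*√7)) = √(12 + F - 16*√7))
Z(T) = -7 + T (Z(T) = (-10 + T) + 3 = -7 + T)
-1010*Z(R(-3)) = -1010*(-7 + √(12 - 3 - 16*√7)) = -1010*(-7 + √(9 - 16*√7)) = 7070 - 1010*√(9 - 16*√7)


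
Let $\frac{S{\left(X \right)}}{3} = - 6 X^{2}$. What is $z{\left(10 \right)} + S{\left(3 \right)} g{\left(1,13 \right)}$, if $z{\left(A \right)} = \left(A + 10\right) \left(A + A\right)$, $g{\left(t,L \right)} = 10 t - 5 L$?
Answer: $9310$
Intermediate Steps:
$g{\left(t,L \right)} = - 5 L + 10 t$
$S{\left(X \right)} = - 18 X^{2}$ ($S{\left(X \right)} = 3 \left(- 6 X^{2}\right) = - 18 X^{2}$)
$z{\left(A \right)} = 2 A \left(10 + A\right)$ ($z{\left(A \right)} = \left(10 + A\right) 2 A = 2 A \left(10 + A\right)$)
$z{\left(10 \right)} + S{\left(3 \right)} g{\left(1,13 \right)} = 2 \cdot 10 \left(10 + 10\right) + - 18 \cdot 3^{2} \left(\left(-5\right) 13 + 10 \cdot 1\right) = 2 \cdot 10 \cdot 20 + \left(-18\right) 9 \left(-65 + 10\right) = 400 - -8910 = 400 + 8910 = 9310$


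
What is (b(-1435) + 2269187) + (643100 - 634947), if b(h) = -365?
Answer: 2276975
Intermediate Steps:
(b(-1435) + 2269187) + (643100 - 634947) = (-365 + 2269187) + (643100 - 634947) = 2268822 + 8153 = 2276975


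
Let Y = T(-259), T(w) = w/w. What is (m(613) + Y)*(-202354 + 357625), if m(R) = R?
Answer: 95336394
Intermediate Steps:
T(w) = 1
Y = 1
(m(613) + Y)*(-202354 + 357625) = (613 + 1)*(-202354 + 357625) = 614*155271 = 95336394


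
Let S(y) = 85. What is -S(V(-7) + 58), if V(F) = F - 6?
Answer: -85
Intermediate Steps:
V(F) = -6 + F
-S(V(-7) + 58) = -1*85 = -85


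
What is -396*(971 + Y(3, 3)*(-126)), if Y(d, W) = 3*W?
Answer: 64548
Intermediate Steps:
-396*(971 + Y(3, 3)*(-126)) = -396*(971 + (3*3)*(-126)) = -396*(971 + 9*(-126)) = -396*(971 - 1134) = -396*(-163) = 64548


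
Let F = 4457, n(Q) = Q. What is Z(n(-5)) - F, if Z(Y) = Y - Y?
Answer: -4457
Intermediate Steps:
Z(Y) = 0
Z(n(-5)) - F = 0 - 1*4457 = 0 - 4457 = -4457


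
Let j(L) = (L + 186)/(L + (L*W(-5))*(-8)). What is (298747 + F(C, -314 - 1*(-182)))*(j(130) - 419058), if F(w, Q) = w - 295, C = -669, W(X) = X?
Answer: -8111241499356/65 ≈ -1.2479e+11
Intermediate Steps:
F(w, Q) = -295 + w
j(L) = (186 + L)/(41*L) (j(L) = (L + 186)/(L + (L*(-5))*(-8)) = (186 + L)/(L - 5*L*(-8)) = (186 + L)/(L + 40*L) = (186 + L)/((41*L)) = (186 + L)*(1/(41*L)) = (186 + L)/(41*L))
(298747 + F(C, -314 - 1*(-182)))*(j(130) - 419058) = (298747 + (-295 - 669))*((1/41)*(186 + 130)/130 - 419058) = (298747 - 964)*((1/41)*(1/130)*316 - 419058) = 297783*(158/2665 - 419058) = 297783*(-1116789412/2665) = -8111241499356/65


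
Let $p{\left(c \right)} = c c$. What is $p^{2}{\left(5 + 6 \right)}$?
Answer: $14641$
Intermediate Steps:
$p{\left(c \right)} = c^{2}$
$p^{2}{\left(5 + 6 \right)} = \left(\left(5 + 6\right)^{2}\right)^{2} = \left(11^{2}\right)^{2} = 121^{2} = 14641$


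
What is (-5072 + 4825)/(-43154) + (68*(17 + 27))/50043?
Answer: 141477389/2159555622 ≈ 0.065512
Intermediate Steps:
(-5072 + 4825)/(-43154) + (68*(17 + 27))/50043 = -247*(-1/43154) + (68*44)*(1/50043) = 247/43154 + 2992*(1/50043) = 247/43154 + 2992/50043 = 141477389/2159555622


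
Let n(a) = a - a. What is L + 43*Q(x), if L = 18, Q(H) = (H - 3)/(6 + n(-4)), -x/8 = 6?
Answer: -695/2 ≈ -347.50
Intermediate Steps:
x = -48 (x = -8*6 = -48)
n(a) = 0
Q(H) = -½ + H/6 (Q(H) = (H - 3)/(6 + 0) = (-3 + H)/6 = (-3 + H)*(⅙) = -½ + H/6)
L + 43*Q(x) = 18 + 43*(-½ + (⅙)*(-48)) = 18 + 43*(-½ - 8) = 18 + 43*(-17/2) = 18 - 731/2 = -695/2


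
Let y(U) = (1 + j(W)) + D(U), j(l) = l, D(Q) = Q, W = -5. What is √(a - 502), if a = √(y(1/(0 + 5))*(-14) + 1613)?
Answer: √(-12550 + 5*√41655)/5 ≈ 21.475*I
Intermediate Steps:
y(U) = -4 + U (y(U) = (1 - 5) + U = -4 + U)
a = √41655/5 (a = √((-4 + 1/(0 + 5))*(-14) + 1613) = √((-4 + 1/5)*(-14) + 1613) = √((-4 + ⅕)*(-14) + 1613) = √(-19/5*(-14) + 1613) = √(266/5 + 1613) = √(8331/5) = √41655/5 ≈ 40.819)
√(a - 502) = √(√41655/5 - 502) = √(-502 + √41655/5)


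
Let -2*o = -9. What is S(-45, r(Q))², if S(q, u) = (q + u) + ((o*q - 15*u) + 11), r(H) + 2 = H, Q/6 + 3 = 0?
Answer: 7569/4 ≈ 1892.3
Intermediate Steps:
Q = -18 (Q = -18 + 6*0 = -18 + 0 = -18)
o = 9/2 (o = -½*(-9) = 9/2 ≈ 4.5000)
r(H) = -2 + H
S(q, u) = 11 - 14*u + 11*q/2 (S(q, u) = (q + u) + ((9*q/2 - 15*u) + 11) = (q + u) + ((-15*u + 9*q/2) + 11) = (q + u) + (11 - 15*u + 9*q/2) = 11 - 14*u + 11*q/2)
S(-45, r(Q))² = (11 - 14*(-2 - 18) + (11/2)*(-45))² = (11 - 14*(-20) - 495/2)² = (11 + 280 - 495/2)² = (87/2)² = 7569/4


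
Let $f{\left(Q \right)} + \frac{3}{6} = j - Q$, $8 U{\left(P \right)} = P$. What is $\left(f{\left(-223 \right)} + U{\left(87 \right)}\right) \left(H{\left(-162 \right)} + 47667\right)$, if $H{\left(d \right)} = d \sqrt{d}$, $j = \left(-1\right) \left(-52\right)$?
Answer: $\frac{108823761}{8} - \frac{1664307 i \sqrt{2}}{4} \approx 1.3603 \cdot 10^{7} - 5.8842 \cdot 10^{5} i$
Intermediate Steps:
$j = 52$
$H{\left(d \right)} = d^{\frac{3}{2}}$
$U{\left(P \right)} = \frac{P}{8}$
$f{\left(Q \right)} = \frac{103}{2} - Q$ ($f{\left(Q \right)} = - \frac{1}{2} - \left(-52 + Q\right) = \frac{103}{2} - Q$)
$\left(f{\left(-223 \right)} + U{\left(87 \right)}\right) \left(H{\left(-162 \right)} + 47667\right) = \left(\left(\frac{103}{2} - -223\right) + \frac{1}{8} \cdot 87\right) \left(\left(-162\right)^{\frac{3}{2}} + 47667\right) = \left(\left(\frac{103}{2} + 223\right) + \frac{87}{8}\right) \left(- 1458 i \sqrt{2} + 47667\right) = \left(\frac{549}{2} + \frac{87}{8}\right) \left(47667 - 1458 i \sqrt{2}\right) = \frac{2283 \left(47667 - 1458 i \sqrt{2}\right)}{8} = \frac{108823761}{8} - \frac{1664307 i \sqrt{2}}{4}$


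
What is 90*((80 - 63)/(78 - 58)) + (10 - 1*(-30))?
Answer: 233/2 ≈ 116.50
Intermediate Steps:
90*((80 - 63)/(78 - 58)) + (10 - 1*(-30)) = 90*(17/20) + (10 + 30) = 90*(17*(1/20)) + 40 = 90*(17/20) + 40 = 153/2 + 40 = 233/2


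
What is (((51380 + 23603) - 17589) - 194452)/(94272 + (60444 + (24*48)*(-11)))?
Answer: -22843/23674 ≈ -0.96490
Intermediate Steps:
(((51380 + 23603) - 17589) - 194452)/(94272 + (60444 + (24*48)*(-11))) = ((74983 - 17589) - 194452)/(94272 + (60444 + 1152*(-11))) = (57394 - 194452)/(94272 + (60444 - 12672)) = -137058/(94272 + 47772) = -137058/142044 = -137058*1/142044 = -22843/23674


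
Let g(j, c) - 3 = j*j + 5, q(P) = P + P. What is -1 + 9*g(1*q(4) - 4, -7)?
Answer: 215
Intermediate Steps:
q(P) = 2*P
g(j, c) = 8 + j**2 (g(j, c) = 3 + (j*j + 5) = 3 + (j**2 + 5) = 3 + (5 + j**2) = 8 + j**2)
-1 + 9*g(1*q(4) - 4, -7) = -1 + 9*(8 + (1*(2*4) - 4)**2) = -1 + 9*(8 + (1*8 - 4)**2) = -1 + 9*(8 + (8 - 4)**2) = -1 + 9*(8 + 4**2) = -1 + 9*(8 + 16) = -1 + 9*24 = -1 + 216 = 215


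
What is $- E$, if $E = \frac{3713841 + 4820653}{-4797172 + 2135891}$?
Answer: $\frac{8534494}{2661281} \approx 3.2069$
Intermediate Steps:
$E = - \frac{8534494}{2661281}$ ($E = \frac{8534494}{-2661281} = 8534494 \left(- \frac{1}{2661281}\right) = - \frac{8534494}{2661281} \approx -3.2069$)
$- E = \left(-1\right) \left(- \frac{8534494}{2661281}\right) = \frac{8534494}{2661281}$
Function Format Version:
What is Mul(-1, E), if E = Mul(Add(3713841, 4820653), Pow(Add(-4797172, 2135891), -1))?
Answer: Rational(8534494, 2661281) ≈ 3.2069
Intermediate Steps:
E = Rational(-8534494, 2661281) (E = Mul(8534494, Pow(-2661281, -1)) = Mul(8534494, Rational(-1, 2661281)) = Rational(-8534494, 2661281) ≈ -3.2069)
Mul(-1, E) = Mul(-1, Rational(-8534494, 2661281)) = Rational(8534494, 2661281)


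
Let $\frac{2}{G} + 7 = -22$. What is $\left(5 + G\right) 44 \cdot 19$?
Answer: $\frac{119548}{29} \approx 4122.3$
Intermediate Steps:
$G = - \frac{2}{29}$ ($G = \frac{2}{-7 - 22} = \frac{2}{-29} = 2 \left(- \frac{1}{29}\right) = - \frac{2}{29} \approx -0.068966$)
$\left(5 + G\right) 44 \cdot 19 = \left(5 - \frac{2}{29}\right) 44 \cdot 19 = \frac{143}{29} \cdot 44 \cdot 19 = \frac{6292}{29} \cdot 19 = \frac{119548}{29}$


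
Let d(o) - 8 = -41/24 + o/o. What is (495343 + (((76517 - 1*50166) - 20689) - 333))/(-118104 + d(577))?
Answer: -12016128/2834321 ≈ -4.2395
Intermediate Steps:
d(o) = 175/24 (d(o) = 8 + (-41/24 + o/o) = 8 + (-41*1/24 + 1) = 8 + (-41/24 + 1) = 8 - 17/24 = 175/24)
(495343 + (((76517 - 1*50166) - 20689) - 333))/(-118104 + d(577)) = (495343 + (((76517 - 1*50166) - 20689) - 333))/(-118104 + 175/24) = (495343 + (((76517 - 50166) - 20689) - 333))/(-2834321/24) = (495343 + ((26351 - 20689) - 333))*(-24/2834321) = (495343 + (5662 - 333))*(-24/2834321) = (495343 + 5329)*(-24/2834321) = 500672*(-24/2834321) = -12016128/2834321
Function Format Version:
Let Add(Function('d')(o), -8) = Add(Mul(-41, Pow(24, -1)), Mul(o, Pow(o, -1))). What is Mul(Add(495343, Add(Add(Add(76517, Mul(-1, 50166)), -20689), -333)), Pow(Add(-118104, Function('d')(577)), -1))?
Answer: Rational(-12016128, 2834321) ≈ -4.2395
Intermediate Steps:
Function('d')(o) = Rational(175, 24) (Function('d')(o) = Add(8, Add(Mul(-41, Pow(24, -1)), Mul(o, Pow(o, -1)))) = Add(8, Add(Mul(-41, Rational(1, 24)), 1)) = Add(8, Add(Rational(-41, 24), 1)) = Add(8, Rational(-17, 24)) = Rational(175, 24))
Mul(Add(495343, Add(Add(Add(76517, Mul(-1, 50166)), -20689), -333)), Pow(Add(-118104, Function('d')(577)), -1)) = Mul(Add(495343, Add(Add(Add(76517, Mul(-1, 50166)), -20689), -333)), Pow(Add(-118104, Rational(175, 24)), -1)) = Mul(Add(495343, Add(Add(Add(76517, -50166), -20689), -333)), Pow(Rational(-2834321, 24), -1)) = Mul(Add(495343, Add(Add(26351, -20689), -333)), Rational(-24, 2834321)) = Mul(Add(495343, Add(5662, -333)), Rational(-24, 2834321)) = Mul(Add(495343, 5329), Rational(-24, 2834321)) = Mul(500672, Rational(-24, 2834321)) = Rational(-12016128, 2834321)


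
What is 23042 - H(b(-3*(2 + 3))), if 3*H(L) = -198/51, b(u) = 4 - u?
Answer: 391736/17 ≈ 23043.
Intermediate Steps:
H(L) = -22/17 (H(L) = (-198/51)/3 = (-198*1/51)/3 = (⅓)*(-66/17) = -22/17)
23042 - H(b(-3*(2 + 3))) = 23042 - 1*(-22/17) = 23042 + 22/17 = 391736/17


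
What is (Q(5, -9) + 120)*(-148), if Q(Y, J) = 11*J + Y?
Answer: -3848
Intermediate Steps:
Q(Y, J) = Y + 11*J
(Q(5, -9) + 120)*(-148) = ((5 + 11*(-9)) + 120)*(-148) = ((5 - 99) + 120)*(-148) = (-94 + 120)*(-148) = 26*(-148) = -3848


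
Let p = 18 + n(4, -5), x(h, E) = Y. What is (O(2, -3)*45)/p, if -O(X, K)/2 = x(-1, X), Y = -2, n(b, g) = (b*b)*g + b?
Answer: -90/29 ≈ -3.1034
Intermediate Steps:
n(b, g) = b + g*b**2 (n(b, g) = b**2*g + b = g*b**2 + b = b + g*b**2)
x(h, E) = -2
O(X, K) = 4 (O(X, K) = -2*(-2) = 4)
p = -58 (p = 18 + 4*(1 + 4*(-5)) = 18 + 4*(1 - 20) = 18 + 4*(-19) = 18 - 76 = -58)
(O(2, -3)*45)/p = (4*45)/(-58) = 180*(-1/58) = -90/29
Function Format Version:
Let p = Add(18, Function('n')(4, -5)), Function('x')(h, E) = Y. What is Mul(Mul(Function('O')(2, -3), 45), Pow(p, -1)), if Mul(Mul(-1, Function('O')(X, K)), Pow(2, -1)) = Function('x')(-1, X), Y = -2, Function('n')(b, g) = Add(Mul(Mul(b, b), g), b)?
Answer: Rational(-90, 29) ≈ -3.1034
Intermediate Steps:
Function('n')(b, g) = Add(b, Mul(g, Pow(b, 2))) (Function('n')(b, g) = Add(Mul(Pow(b, 2), g), b) = Add(Mul(g, Pow(b, 2)), b) = Add(b, Mul(g, Pow(b, 2))))
Function('x')(h, E) = -2
Function('O')(X, K) = 4 (Function('O')(X, K) = Mul(-2, -2) = 4)
p = -58 (p = Add(18, Mul(4, Add(1, Mul(4, -5)))) = Add(18, Mul(4, Add(1, -20))) = Add(18, Mul(4, -19)) = Add(18, -76) = -58)
Mul(Mul(Function('O')(2, -3), 45), Pow(p, -1)) = Mul(Mul(4, 45), Pow(-58, -1)) = Mul(180, Rational(-1, 58)) = Rational(-90, 29)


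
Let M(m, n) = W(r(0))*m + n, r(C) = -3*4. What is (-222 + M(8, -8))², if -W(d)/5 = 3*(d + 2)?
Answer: 940900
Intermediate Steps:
r(C) = -12
W(d) = -30 - 15*d (W(d) = -15*(d + 2) = -15*(2 + d) = -5*(6 + 3*d) = -30 - 15*d)
M(m, n) = n + 150*m (M(m, n) = (-30 - 15*(-12))*m + n = (-30 + 180)*m + n = 150*m + n = n + 150*m)
(-222 + M(8, -8))² = (-222 + (-8 + 150*8))² = (-222 + (-8 + 1200))² = (-222 + 1192)² = 970² = 940900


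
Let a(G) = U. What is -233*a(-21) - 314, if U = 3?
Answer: -1013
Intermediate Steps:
a(G) = 3
-233*a(-21) - 314 = -233*3 - 314 = -699 - 314 = -1013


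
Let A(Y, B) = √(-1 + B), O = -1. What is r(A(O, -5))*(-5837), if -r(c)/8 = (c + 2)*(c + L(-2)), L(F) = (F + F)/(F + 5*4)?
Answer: -2708368/9 + 747136*I*√6/9 ≈ -3.0093e+5 + 2.0334e+5*I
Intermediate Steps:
L(F) = 2*F/(20 + F) (L(F) = (2*F)/(F + 20) = (2*F)/(20 + F) = 2*F/(20 + F))
r(c) = -8*(2 + c)*(-2/9 + c) (r(c) = -8*(c + 2)*(c + 2*(-2)/(20 - 2)) = -8*(2 + c)*(c + 2*(-2)/18) = -8*(2 + c)*(c + 2*(-2)*(1/18)) = -8*(2 + c)*(c - 2/9) = -8*(2 + c)*(-2/9 + c))
r(A(O, -5))*(-5837) = (32/9 - 8*(√(-1 - 5))² - 128*√(-1 - 5)/9)*(-5837) = (32/9 - 8*(√(-6))² - 128*I*√6/9)*(-5837) = (32/9 - 8*(I*√6)² - 128*I*√6/9)*(-5837) = (32/9 - 8*(-6) - 128*I*√6/9)*(-5837) = (32/9 + 48 - 128*I*√6/9)*(-5837) = (464/9 - 128*I*√6/9)*(-5837) = -2708368/9 + 747136*I*√6/9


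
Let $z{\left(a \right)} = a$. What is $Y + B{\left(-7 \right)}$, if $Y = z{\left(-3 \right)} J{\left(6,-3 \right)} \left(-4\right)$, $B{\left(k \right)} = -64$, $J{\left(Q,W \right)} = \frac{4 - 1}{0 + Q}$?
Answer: $-58$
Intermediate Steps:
$J{\left(Q,W \right)} = \frac{3}{Q}$
$Y = 6$ ($Y = - 3 \cdot \frac{3}{6} \left(-4\right) = - 3 \cdot 3 \cdot \frac{1}{6} \left(-4\right) = \left(-3\right) \frac{1}{2} \left(-4\right) = \left(- \frac{3}{2}\right) \left(-4\right) = 6$)
$Y + B{\left(-7 \right)} = 6 - 64 = -58$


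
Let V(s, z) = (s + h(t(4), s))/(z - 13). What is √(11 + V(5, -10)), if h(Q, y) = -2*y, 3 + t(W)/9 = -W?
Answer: √5934/23 ≈ 3.3492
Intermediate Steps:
t(W) = -27 - 9*W (t(W) = -27 + 9*(-W) = -27 - 9*W)
V(s, z) = -s/(-13 + z) (V(s, z) = (s - 2*s)/(z - 13) = (-s)/(-13 + z) = -s/(-13 + z))
√(11 + V(5, -10)) = √(11 - 1*5/(-13 - 10)) = √(11 - 1*5/(-23)) = √(11 - 1*5*(-1/23)) = √(11 + 5/23) = √(258/23) = √5934/23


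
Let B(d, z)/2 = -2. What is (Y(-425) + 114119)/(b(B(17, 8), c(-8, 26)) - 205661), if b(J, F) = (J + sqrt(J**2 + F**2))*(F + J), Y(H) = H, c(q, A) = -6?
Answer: -599432666/1084102319 + 757960*sqrt(13)/14093330147 ≈ -0.55274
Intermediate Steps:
B(d, z) = -4 (B(d, z) = 2*(-2) = -4)
b(J, F) = (F + J)*(J + sqrt(F**2 + J**2)) (b(J, F) = (J + sqrt(F**2 + J**2))*(F + J) = (F + J)*(J + sqrt(F**2 + J**2)))
(Y(-425) + 114119)/(b(B(17, 8), c(-8, 26)) - 205661) = (-425 + 114119)/(((-4)**2 - 6*(-4) - 6*sqrt((-6)**2 + (-4)**2) - 4*sqrt((-6)**2 + (-4)**2)) - 205661) = 113694/((16 + 24 - 6*sqrt(36 + 16) - 4*sqrt(36 + 16)) - 205661) = 113694/((16 + 24 - 12*sqrt(13) - 8*sqrt(13)) - 205661) = 113694/((40 - 20*sqrt(13)) - 205661) = 113694/(-205621 - 20*sqrt(13))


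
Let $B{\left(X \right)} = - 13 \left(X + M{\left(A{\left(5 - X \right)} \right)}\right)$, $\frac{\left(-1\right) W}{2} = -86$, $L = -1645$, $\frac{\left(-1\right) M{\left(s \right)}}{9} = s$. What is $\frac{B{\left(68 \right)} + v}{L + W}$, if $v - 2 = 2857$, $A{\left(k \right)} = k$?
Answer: $\frac{5396}{1473} \approx 3.6633$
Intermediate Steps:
$M{\left(s \right)} = - 9 s$
$W = 172$ ($W = \left(-2\right) \left(-86\right) = 172$)
$v = 2859$ ($v = 2 + 2857 = 2859$)
$B{\left(X \right)} = 585 - 130 X$ ($B{\left(X \right)} = - 13 \left(X - 9 \left(5 - X\right)\right) = - 13 \left(X + \left(-45 + 9 X\right)\right) = - 13 \left(-45 + 10 X\right) = 585 - 130 X$)
$\frac{B{\left(68 \right)} + v}{L + W} = \frac{\left(585 - 8840\right) + 2859}{-1645 + 172} = \frac{\left(585 - 8840\right) + 2859}{-1473} = \left(-8255 + 2859\right) \left(- \frac{1}{1473}\right) = \left(-5396\right) \left(- \frac{1}{1473}\right) = \frac{5396}{1473}$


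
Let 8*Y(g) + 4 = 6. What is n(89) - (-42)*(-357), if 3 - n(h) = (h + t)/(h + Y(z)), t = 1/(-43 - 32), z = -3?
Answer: -401410721/26775 ≈ -14992.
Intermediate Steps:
Y(g) = ¼ (Y(g) = -½ + (⅛)*6 = -½ + ¾ = ¼)
t = -1/75 (t = 1/(-75) = -1/75 ≈ -0.013333)
n(h) = 3 - (-1/75 + h)/(¼ + h) (n(h) = 3 - (h - 1/75)/(h + ¼) = 3 - (-1/75 + h)/(¼ + h))
n(89) - (-42)*(-357) = (229 + 600*89)/(75*(1 + 4*89)) - (-42)*(-357) = (229 + 53400)/(75*(1 + 356)) - 1*14994 = (1/75)*53629/357 - 14994 = (1/75)*(1/357)*53629 - 14994 = 53629/26775 - 14994 = -401410721/26775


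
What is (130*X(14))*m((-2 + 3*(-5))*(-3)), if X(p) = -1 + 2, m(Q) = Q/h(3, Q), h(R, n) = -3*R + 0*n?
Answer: -2210/3 ≈ -736.67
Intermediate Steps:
h(R, n) = -3*R (h(R, n) = -3*R + 0 = -3*R)
m(Q) = -Q/9 (m(Q) = Q/((-3*3)) = Q/(-9) = Q*(-1/9) = -Q/9)
X(p) = 1
(130*X(14))*m((-2 + 3*(-5))*(-3)) = (130*1)*(-(-2 + 3*(-5))*(-3)/9) = 130*(-(-2 - 15)*(-3)/9) = 130*(-(-17)*(-3)/9) = 130*(-1/9*51) = 130*(-17/3) = -2210/3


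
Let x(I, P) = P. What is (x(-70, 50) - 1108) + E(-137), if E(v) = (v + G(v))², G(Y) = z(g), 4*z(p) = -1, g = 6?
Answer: 284473/16 ≈ 17780.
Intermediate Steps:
z(p) = -¼ (z(p) = (¼)*(-1) = -¼)
G(Y) = -¼
E(v) = (-¼ + v)² (E(v) = (v - ¼)² = (-¼ + v)²)
(x(-70, 50) - 1108) + E(-137) = (50 - 1108) + (-1 + 4*(-137))²/16 = -1058 + (-1 - 548)²/16 = -1058 + (1/16)*(-549)² = -1058 + (1/16)*301401 = -1058 + 301401/16 = 284473/16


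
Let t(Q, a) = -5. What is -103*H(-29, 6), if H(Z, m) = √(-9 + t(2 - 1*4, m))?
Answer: -103*I*√14 ≈ -385.39*I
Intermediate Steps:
H(Z, m) = I*√14 (H(Z, m) = √(-9 - 5) = √(-14) = I*√14)
-103*H(-29, 6) = -103*I*√14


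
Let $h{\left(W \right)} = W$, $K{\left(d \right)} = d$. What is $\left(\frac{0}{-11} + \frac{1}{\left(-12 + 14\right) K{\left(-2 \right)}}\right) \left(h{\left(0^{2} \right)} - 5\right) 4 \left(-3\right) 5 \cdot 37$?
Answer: $-2775$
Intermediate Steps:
$\left(\frac{0}{-11} + \frac{1}{\left(-12 + 14\right) K{\left(-2 \right)}}\right) \left(h{\left(0^{2} \right)} - 5\right) 4 \left(-3\right) 5 \cdot 37 = \left(\frac{0}{-11} + \frac{1}{\left(-12 + 14\right) \left(-2\right)}\right) \left(0^{2} - 5\right) 4 \left(-3\right) 5 \cdot 37 = \left(0 \left(- \frac{1}{11}\right) + \frac{1}{2} \left(- \frac{1}{2}\right)\right) \left(0 - 5\right) \left(\left(-12\right) 5\right) 37 = \left(0 + \frac{1}{2} \left(- \frac{1}{2}\right)\right) \left(\left(-5\right) \left(-60\right)\right) 37 = \left(0 - \frac{1}{4}\right) 300 \cdot 37 = \left(- \frac{1}{4}\right) 300 \cdot 37 = \left(-75\right) 37 = -2775$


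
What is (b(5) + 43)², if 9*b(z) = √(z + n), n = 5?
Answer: (387 + √10)²/81 ≈ 1879.3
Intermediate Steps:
b(z) = √(5 + z)/9 (b(z) = √(z + 5)/9 = √(5 + z)/9)
(b(5) + 43)² = (√(5 + 5)/9 + 43)² = (√10/9 + 43)² = (43 + √10/9)²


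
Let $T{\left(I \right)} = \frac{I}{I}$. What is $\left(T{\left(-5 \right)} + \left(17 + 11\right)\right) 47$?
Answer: $1363$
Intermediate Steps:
$T{\left(I \right)} = 1$
$\left(T{\left(-5 \right)} + \left(17 + 11\right)\right) 47 = \left(1 + \left(17 + 11\right)\right) 47 = \left(1 + 28\right) 47 = 29 \cdot 47 = 1363$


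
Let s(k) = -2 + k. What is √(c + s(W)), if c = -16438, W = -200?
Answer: 16*I*√65 ≈ 129.0*I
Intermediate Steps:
√(c + s(W)) = √(-16438 + (-2 - 200)) = √(-16438 - 202) = √(-16640) = 16*I*√65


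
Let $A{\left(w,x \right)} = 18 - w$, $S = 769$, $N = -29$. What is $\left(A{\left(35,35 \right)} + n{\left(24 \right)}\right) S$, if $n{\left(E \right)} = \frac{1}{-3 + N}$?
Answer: $- \frac{419105}{32} \approx -13097.0$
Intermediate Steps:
$n{\left(E \right)} = - \frac{1}{32}$ ($n{\left(E \right)} = \frac{1}{-3 - 29} = \frac{1}{-32} = - \frac{1}{32}$)
$\left(A{\left(35,35 \right)} + n{\left(24 \right)}\right) S = \left(\left(18 - 35\right) - \frac{1}{32}\right) 769 = \left(-17 - \frac{1}{32}\right) 769 = \left(- \frac{545}{32}\right) 769 = - \frac{419105}{32}$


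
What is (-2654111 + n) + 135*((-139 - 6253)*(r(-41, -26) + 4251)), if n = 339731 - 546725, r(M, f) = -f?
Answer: -3693569945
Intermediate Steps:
n = -206994
(-2654111 + n) + 135*((-139 - 6253)*(r(-41, -26) + 4251)) = (-2654111 - 206994) + 135*((-139 - 6253)*(-1*(-26) + 4251)) = -2861105 + 135*(-6392*(26 + 4251)) = -2861105 + 135*(-6392*4277) = -2861105 + 135*(-27338584) = -2861105 - 3690708840 = -3693569945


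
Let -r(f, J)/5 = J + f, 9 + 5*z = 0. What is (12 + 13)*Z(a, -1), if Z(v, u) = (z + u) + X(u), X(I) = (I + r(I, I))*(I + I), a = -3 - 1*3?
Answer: -520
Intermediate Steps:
a = -6 (a = -3 - 3 = -6)
z = -9/5 (z = -9/5 + (⅕)*0 = -9/5 + 0 = -9/5 ≈ -1.8000)
r(f, J) = -5*J - 5*f (r(f, J) = -5*(J + f) = -5*J - 5*f)
X(I) = -18*I² (X(I) = (I + (-5*I - 5*I))*(I + I) = (I - 10*I)*(2*I) = (-9*I)*(2*I) = -18*I²)
Z(v, u) = -9/5 + u - 18*u² (Z(v, u) = (-9/5 + u) - 18*u² = -9/5 + u - 18*u²)
(12 + 13)*Z(a, -1) = (12 + 13)*(-9/5 - 1 - 18*(-1)²) = 25*(-9/5 - 1 - 18*1) = 25*(-9/5 - 1 - 18) = 25*(-104/5) = -520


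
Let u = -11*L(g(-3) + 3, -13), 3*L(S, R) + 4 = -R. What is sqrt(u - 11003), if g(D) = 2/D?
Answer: 2*I*sqrt(2759) ≈ 105.05*I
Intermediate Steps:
L(S, R) = -4/3 - R/3 (L(S, R) = -4/3 + (-R)/3 = -4/3 - R/3)
u = -33 (u = -11*(-4/3 - 1/3*(-13)) = -11*(-4/3 + 13/3) = -11*3 = -33)
sqrt(u - 11003) = sqrt(-33 - 11003) = sqrt(-11036) = 2*I*sqrt(2759)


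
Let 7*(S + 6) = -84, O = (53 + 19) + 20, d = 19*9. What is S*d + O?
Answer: -2986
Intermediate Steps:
d = 171
O = 92 (O = 72 + 20 = 92)
S = -18 (S = -6 + (⅐)*(-84) = -6 - 12 = -18)
S*d + O = -18*171 + 92 = -3078 + 92 = -2986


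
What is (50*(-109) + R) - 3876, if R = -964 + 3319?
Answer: -6971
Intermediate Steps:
R = 2355
(50*(-109) + R) - 3876 = (50*(-109) + 2355) - 3876 = (-5450 + 2355) - 3876 = -3095 - 3876 = -6971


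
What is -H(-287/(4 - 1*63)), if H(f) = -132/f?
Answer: 7788/287 ≈ 27.136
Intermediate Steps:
-H(-287/(4 - 1*63)) = -(-132)/((-287/(4 - 1*63))) = -(-132)/((-287/(4 - 63))) = -(-132)/((-287/(-59))) = -(-132)/((-287*(-1/59))) = -(-132)/287/59 = -(-132)*59/287 = -1*(-7788/287) = 7788/287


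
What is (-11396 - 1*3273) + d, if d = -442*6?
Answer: -17321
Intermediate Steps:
d = -2652
(-11396 - 1*3273) + d = (-11396 - 1*3273) - 2652 = (-11396 - 3273) - 2652 = -14669 - 2652 = -17321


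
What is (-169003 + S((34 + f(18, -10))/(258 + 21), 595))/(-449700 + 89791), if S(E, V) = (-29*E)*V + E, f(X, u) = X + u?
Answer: 15958835/33471537 ≈ 0.47679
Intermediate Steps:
S(E, V) = E - 29*E*V (S(E, V) = -29*E*V + E = E - 29*E*V)
(-169003 + S((34 + f(18, -10))/(258 + 21), 595))/(-449700 + 89791) = (-169003 + ((34 + (18 - 10))/(258 + 21))*(1 - 29*595))/(-449700 + 89791) = (-169003 + ((34 + 8)/279)*(1 - 17255))/(-359909) = (-169003 + (42*(1/279))*(-17254))*(-1/359909) = (-169003 + (14/93)*(-17254))*(-1/359909) = (-169003 - 241556/93)*(-1/359909) = -15958835/93*(-1/359909) = 15958835/33471537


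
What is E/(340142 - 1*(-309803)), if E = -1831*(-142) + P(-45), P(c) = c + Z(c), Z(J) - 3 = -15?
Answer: 51989/129989 ≈ 0.39995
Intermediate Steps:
Z(J) = -12 (Z(J) = 3 - 15 = -12)
P(c) = -12 + c (P(c) = c - 12 = -12 + c)
E = 259945 (E = -1831*(-142) + (-12 - 45) = 260002 - 57 = 259945)
E/(340142 - 1*(-309803)) = 259945/(340142 - 1*(-309803)) = 259945/(340142 + 309803) = 259945/649945 = 259945*(1/649945) = 51989/129989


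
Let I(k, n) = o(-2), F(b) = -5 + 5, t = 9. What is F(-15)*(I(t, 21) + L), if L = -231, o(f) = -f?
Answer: 0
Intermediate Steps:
F(b) = 0
I(k, n) = 2 (I(k, n) = -1*(-2) = 2)
F(-15)*(I(t, 21) + L) = 0*(2 - 231) = 0*(-229) = 0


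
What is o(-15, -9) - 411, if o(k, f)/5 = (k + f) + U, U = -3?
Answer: -546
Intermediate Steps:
o(k, f) = -15 + 5*f + 5*k (o(k, f) = 5*((k + f) - 3) = 5*((f + k) - 3) = 5*(-3 + f + k) = -15 + 5*f + 5*k)
o(-15, -9) - 411 = (-15 + 5*(-9) + 5*(-15)) - 411 = (-15 - 45 - 75) - 411 = -135 - 411 = -546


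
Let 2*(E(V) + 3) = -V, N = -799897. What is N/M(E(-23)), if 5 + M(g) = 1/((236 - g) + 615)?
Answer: 1347826445/8423 ≈ 1.6002e+5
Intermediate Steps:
E(V) = -3 - V/2 (E(V) = -3 + (-V)/2 = -3 - V/2)
M(g) = -5 + 1/(851 - g) (M(g) = -5 + 1/((236 - g) + 615) = -5 + 1/(851 - g))
N/M(E(-23)) = -799897*(-851 + (-3 - ½*(-23)))/(4254 - 5*(-3 - ½*(-23))) = -799897*(-851 + (-3 + 23/2))/(4254 - 5*(-3 + 23/2)) = -799897*(-851 + 17/2)/(4254 - 5*17/2) = -799897*(-1685/(2*(4254 - 85/2))) = -799897/((-2/1685*8423/2)) = -799897/(-8423/1685) = -799897*(-1685/8423) = 1347826445/8423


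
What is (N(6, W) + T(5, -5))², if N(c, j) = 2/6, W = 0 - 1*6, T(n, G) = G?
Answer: 196/9 ≈ 21.778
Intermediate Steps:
W = -6 (W = 0 - 6 = -6)
N(c, j) = ⅓ (N(c, j) = 2*(⅙) = ⅓)
(N(6, W) + T(5, -5))² = (⅓ - 5)² = (-14/3)² = 196/9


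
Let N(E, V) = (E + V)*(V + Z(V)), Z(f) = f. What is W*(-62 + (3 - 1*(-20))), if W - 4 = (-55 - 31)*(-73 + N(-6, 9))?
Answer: -63882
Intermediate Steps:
N(E, V) = 2*V*(E + V) (N(E, V) = (E + V)*(V + V) = (E + V)*(2*V) = 2*V*(E + V))
W = 1638 (W = 4 + (-55 - 31)*(-73 + 2*9*(-6 + 9)) = 4 - 86*(-73 + 2*9*3) = 4 - 86*(-73 + 54) = 4 - 86*(-19) = 4 + 1634 = 1638)
W*(-62 + (3 - 1*(-20))) = 1638*(-62 + (3 - 1*(-20))) = 1638*(-62 + (3 + 20)) = 1638*(-62 + 23) = 1638*(-39) = -63882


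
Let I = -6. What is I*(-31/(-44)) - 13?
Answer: -379/22 ≈ -17.227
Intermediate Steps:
I*(-31/(-44)) - 13 = -(-186)/(-44) - 13 = -(-186)*(-1)/44 - 13 = -6*31/44 - 13 = -93/22 - 13 = -379/22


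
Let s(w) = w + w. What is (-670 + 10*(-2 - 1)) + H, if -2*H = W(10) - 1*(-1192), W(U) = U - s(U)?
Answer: -1291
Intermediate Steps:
s(w) = 2*w
W(U) = -U (W(U) = U - 2*U = -U)
H = -591 (H = -(-1*10 - 1*(-1192))/2 = -(-10 + 1192)/2 = -1/2*1182 = -591)
(-670 + 10*(-2 - 1)) + H = (-670 + 10*(-2 - 1)) - 591 = (-670 + 10*(-3)) - 591 = (-670 - 30) - 591 = -700 - 591 = -1291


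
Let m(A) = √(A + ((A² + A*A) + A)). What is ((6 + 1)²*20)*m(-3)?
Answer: 1960*√3 ≈ 3394.8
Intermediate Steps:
m(A) = √(2*A + 2*A²) (m(A) = √(A + ((A² + A²) + A)) = √(A + (2*A² + A)) = √(A + (A + 2*A²)) = √(2*A + 2*A²))
((6 + 1)²*20)*m(-3) = ((6 + 1)²*20)*(√2*√(-3*(1 - 3))) = (7²*20)*(√2*√(-3*(-2))) = (49*20)*(√2*√6) = 980*(2*√3) = 1960*√3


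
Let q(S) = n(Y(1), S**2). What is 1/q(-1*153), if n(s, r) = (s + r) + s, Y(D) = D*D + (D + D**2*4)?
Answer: 1/23421 ≈ 4.2697e-5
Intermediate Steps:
Y(D) = D + 5*D**2 (Y(D) = D**2 + (D + 4*D**2) = D + 5*D**2)
n(s, r) = r + 2*s (n(s, r) = (r + s) + s = r + 2*s)
q(S) = 12 + S**2 (q(S) = S**2 + 2*(1*(1 + 5*1)) = S**2 + 2*(1*(1 + 5)) = S**2 + 2*(1*6) = S**2 + 2*6 = S**2 + 12 = 12 + S**2)
1/q(-1*153) = 1/(12 + (-1*153)**2) = 1/(12 + (-153)**2) = 1/(12 + 23409) = 1/23421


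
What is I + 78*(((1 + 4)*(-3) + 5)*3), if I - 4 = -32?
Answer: -2368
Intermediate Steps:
I = -28 (I = 4 - 32 = -28)
I + 78*(((1 + 4)*(-3) + 5)*3) = -28 + 78*(((1 + 4)*(-3) + 5)*3) = -28 + 78*((5*(-3) + 5)*3) = -28 + 78*((-15 + 5)*3) = -28 + 78*(-10*3) = -28 + 78*(-30) = -28 - 2340 = -2368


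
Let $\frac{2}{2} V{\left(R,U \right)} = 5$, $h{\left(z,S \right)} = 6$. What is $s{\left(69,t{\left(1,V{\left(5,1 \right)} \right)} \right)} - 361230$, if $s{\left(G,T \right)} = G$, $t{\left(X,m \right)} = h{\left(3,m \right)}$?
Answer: $-361161$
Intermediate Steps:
$V{\left(R,U \right)} = 5$
$t{\left(X,m \right)} = 6$
$s{\left(69,t{\left(1,V{\left(5,1 \right)} \right)} \right)} - 361230 = 69 - 361230 = -361161$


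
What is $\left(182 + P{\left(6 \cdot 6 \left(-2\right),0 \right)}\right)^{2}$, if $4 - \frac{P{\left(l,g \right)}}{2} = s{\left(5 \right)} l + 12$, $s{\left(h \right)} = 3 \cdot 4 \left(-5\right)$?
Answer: $71808676$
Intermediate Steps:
$s{\left(h \right)} = -60$ ($s{\left(h \right)} = 12 \left(-5\right) = -60$)
$P{\left(l,g \right)} = -16 + 120 l$ ($P{\left(l,g \right)} = 8 - 2 \left(- 60 l + 12\right) = 8 - 2 \left(12 - 60 l\right) = 8 + \left(-24 + 120 l\right) = -16 + 120 l$)
$\left(182 + P{\left(6 \cdot 6 \left(-2\right),0 \right)}\right)^{2} = \left(182 + \left(-16 + 120 \cdot 6 \cdot 6 \left(-2\right)\right)\right)^{2} = \left(182 + \left(-16 + 120 \cdot 36 \left(-2\right)\right)\right)^{2} = \left(182 + \left(-16 + 120 \left(-72\right)\right)\right)^{2} = \left(182 - 8656\right)^{2} = \left(-8474\right)^{2} = 71808676$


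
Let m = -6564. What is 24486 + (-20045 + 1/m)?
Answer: 29150723/6564 ≈ 4441.0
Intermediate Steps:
24486 + (-20045 + 1/m) = 24486 + (-20045 + 1/(-6564)) = 24486 + (-20045 - 1/6564) = 24486 - 131575381/6564 = 29150723/6564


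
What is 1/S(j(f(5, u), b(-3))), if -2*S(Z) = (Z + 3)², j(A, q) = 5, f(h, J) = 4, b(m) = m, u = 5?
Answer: -1/32 ≈ -0.031250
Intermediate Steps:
S(Z) = -(3 + Z)²/2 (S(Z) = -(Z + 3)²/2 = -(3 + Z)²/2)
1/S(j(f(5, u), b(-3))) = 1/(-(3 + 5)²/2) = 1/(-½*8²) = 1/(-½*64) = 1/(-32) = -1/32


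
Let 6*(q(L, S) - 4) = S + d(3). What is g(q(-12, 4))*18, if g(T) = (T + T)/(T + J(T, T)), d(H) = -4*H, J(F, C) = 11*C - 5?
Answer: 32/9 ≈ 3.5556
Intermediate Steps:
J(F, C) = -5 + 11*C
q(L, S) = 2 + S/6 (q(L, S) = 4 + (S - 4*3)/6 = 4 + (S - 12)/6 = 4 + (-12 + S)/6 = 4 + (-2 + S/6) = 2 + S/6)
g(T) = 2*T/(-5 + 12*T) (g(T) = (T + T)/(T + (-5 + 11*T)) = (2*T)/(-5 + 12*T) = 2*T/(-5 + 12*T))
g(q(-12, 4))*18 = (2*(2 + (⅙)*4)/(-5 + 12*(2 + (⅙)*4)))*18 = (2*(2 + ⅔)/(-5 + 12*(2 + ⅔)))*18 = (2*(8/3)/(-5 + 12*(8/3)))*18 = (2*(8/3)/(-5 + 32))*18 = (2*(8/3)/27)*18 = (2*(8/3)*(1/27))*18 = (16/81)*18 = 32/9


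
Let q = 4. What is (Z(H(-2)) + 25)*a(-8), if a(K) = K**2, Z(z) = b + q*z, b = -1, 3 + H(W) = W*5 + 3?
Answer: -1024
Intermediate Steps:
H(W) = 5*W (H(W) = -3 + (W*5 + 3) = -3 + (5*W + 3) = -3 + (3 + 5*W) = 5*W)
Z(z) = -1 + 4*z
(Z(H(-2)) + 25)*a(-8) = ((-1 + 4*(5*(-2))) + 25)*(-8)**2 = ((-1 + 4*(-10)) + 25)*64 = ((-1 - 40) + 25)*64 = (-41 + 25)*64 = -16*64 = -1024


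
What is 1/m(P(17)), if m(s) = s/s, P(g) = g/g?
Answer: 1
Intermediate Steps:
P(g) = 1
m(s) = 1
1/m(P(17)) = 1/1 = 1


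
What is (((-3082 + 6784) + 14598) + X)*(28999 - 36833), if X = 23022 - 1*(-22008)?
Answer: -496127220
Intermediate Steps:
X = 45030 (X = 23022 + 22008 = 45030)
(((-3082 + 6784) + 14598) + X)*(28999 - 36833) = (((-3082 + 6784) + 14598) + 45030)*(28999 - 36833) = ((3702 + 14598) + 45030)*(-7834) = (18300 + 45030)*(-7834) = 63330*(-7834) = -496127220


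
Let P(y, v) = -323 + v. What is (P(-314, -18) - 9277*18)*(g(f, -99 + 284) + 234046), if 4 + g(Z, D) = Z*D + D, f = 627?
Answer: -58601596594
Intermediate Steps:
g(Z, D) = -4 + D + D*Z (g(Z, D) = -4 + (Z*D + D) = -4 + (D*Z + D) = -4 + (D + D*Z) = -4 + D + D*Z)
(P(-314, -18) - 9277*18)*(g(f, -99 + 284) + 234046) = ((-323 - 18) - 9277*18)*((-4 + (-99 + 284) + (-99 + 284)*627) + 234046) = (-341 - 166986)*((-4 + 185 + 185*627) + 234046) = -167327*((-4 + 185 + 115995) + 234046) = -167327*(116176 + 234046) = -167327*350222 = -58601596594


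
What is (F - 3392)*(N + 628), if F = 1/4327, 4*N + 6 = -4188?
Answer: 12343510903/8654 ≈ 1.4263e+6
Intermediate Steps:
N = -2097/2 (N = -3/2 + (¼)*(-4188) = -3/2 - 1047 = -2097/2 ≈ -1048.5)
F = 1/4327 ≈ 0.00023111
(F - 3392)*(N + 628) = (1/4327 - 3392)*(-2097/2 + 628) = -14677183/4327*(-841/2) = 12343510903/8654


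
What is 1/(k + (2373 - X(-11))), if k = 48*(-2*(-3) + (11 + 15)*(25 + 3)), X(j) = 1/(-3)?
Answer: 3/112816 ≈ 2.6592e-5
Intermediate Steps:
X(j) = -1/3
k = 35232 (k = 48*(6 + 26*28) = 48*(6 + 728) = 48*734 = 35232)
1/(k + (2373 - X(-11))) = 1/(35232 + (2373 - 1*(-1/3))) = 1/(35232 + (2373 + 1/3)) = 1/(35232 + 7120/3) = 1/(112816/3) = 3/112816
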